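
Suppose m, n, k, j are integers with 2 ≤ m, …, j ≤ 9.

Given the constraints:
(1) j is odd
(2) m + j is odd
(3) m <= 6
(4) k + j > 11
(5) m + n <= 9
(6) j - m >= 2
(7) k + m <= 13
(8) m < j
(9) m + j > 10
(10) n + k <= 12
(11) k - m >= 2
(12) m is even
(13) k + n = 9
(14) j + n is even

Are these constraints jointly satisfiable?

Satisfiable

The assignment m = 4, n = 3, k = 6, j = 7 works:
  constraint 4 holds since k + j = 13.
  constraint 5 holds since m + n = 7.
The rest check out directly.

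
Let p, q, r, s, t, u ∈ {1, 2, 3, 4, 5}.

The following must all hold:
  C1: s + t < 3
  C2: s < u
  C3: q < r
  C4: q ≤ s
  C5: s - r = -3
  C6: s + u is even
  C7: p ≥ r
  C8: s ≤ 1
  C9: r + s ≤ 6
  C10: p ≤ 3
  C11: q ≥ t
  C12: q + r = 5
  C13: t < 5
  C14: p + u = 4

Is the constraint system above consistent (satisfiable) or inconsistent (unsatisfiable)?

Unsatisfiable

From constraints 4 and 8: q ≤ s ≤ 1. From constraints 7 and 10: r ≤ p ≤ 3. Hence q + r ≤ 4. But constraint 12 requires q + r = 5, and 5 > 4. Contradiction.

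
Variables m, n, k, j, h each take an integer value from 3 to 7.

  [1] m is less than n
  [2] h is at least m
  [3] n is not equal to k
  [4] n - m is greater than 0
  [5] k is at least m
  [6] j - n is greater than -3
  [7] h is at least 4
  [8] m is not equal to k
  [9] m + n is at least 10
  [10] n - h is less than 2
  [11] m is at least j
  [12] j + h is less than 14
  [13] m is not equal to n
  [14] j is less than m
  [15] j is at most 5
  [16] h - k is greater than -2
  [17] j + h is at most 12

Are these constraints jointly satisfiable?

Take m = 5, n = 6, k = 7, j = 4, h = 7. Then constraint 4: n - m = 1; constraint 6: j - n = -2; constraint 9: m + n = 11, and every other listed constraint is also met.

Satisfiable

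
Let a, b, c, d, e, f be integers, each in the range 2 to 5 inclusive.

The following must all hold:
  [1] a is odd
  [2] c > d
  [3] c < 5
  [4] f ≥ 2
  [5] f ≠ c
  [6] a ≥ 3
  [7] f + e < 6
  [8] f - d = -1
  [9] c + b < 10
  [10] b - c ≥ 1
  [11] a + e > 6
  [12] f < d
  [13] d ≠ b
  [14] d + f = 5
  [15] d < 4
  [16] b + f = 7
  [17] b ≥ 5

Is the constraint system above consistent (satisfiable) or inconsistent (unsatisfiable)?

Satisfiable

Setting (a, b, c, d, e, f) = (5, 5, 4, 3, 2, 2) satisfies everything: constraint 7: f + e = 4; constraint 8: f - d = -1, and the others follow.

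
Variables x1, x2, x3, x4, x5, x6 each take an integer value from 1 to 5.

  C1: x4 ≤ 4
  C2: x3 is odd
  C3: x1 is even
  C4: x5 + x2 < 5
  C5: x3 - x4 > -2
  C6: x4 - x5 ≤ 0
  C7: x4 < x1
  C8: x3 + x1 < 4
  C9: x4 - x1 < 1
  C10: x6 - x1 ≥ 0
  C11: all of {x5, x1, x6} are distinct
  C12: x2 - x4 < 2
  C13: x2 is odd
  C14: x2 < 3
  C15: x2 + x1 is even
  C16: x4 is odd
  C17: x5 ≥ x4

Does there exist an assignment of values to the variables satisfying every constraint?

Unsatisfiable

Constraint 13 makes x2 odd and constraint 3 makes x1 even, so x2 + x1 must be odd. Constraint 15 says x2 + x1 is even — contradiction.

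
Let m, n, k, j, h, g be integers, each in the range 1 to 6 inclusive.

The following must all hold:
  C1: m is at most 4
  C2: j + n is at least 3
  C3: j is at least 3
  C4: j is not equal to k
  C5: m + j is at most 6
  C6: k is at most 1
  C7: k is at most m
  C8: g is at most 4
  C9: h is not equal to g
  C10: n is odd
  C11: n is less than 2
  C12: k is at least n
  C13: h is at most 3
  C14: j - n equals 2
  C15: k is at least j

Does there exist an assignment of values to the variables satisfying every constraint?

From constraint 3: j ≥ 3. From constraints 6 and 15: j ≤ k and k ≤ 1, so j ≤ 1. But 1 < 3, so no value of j works.

Unsatisfiable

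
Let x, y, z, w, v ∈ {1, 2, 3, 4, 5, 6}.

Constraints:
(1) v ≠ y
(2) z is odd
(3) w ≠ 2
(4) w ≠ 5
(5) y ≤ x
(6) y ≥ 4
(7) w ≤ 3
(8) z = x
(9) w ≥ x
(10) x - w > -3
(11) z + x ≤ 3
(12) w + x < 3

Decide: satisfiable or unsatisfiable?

From constraints 5 and 6: x ≥ y and y ≥ 4, so x ≥ 4. From constraints 7 and 9: x ≤ w and w ≤ 3, so x ≤ 3. But 3 < 4, so no value of x works.

Unsatisfiable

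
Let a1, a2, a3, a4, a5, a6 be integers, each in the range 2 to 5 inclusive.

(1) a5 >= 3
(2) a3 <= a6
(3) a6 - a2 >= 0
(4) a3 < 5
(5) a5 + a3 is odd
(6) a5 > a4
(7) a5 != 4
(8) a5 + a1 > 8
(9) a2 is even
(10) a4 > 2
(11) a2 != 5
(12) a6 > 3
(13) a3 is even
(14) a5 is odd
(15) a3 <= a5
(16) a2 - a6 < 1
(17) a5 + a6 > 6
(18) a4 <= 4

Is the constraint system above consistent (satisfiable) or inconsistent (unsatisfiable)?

Satisfiable

The assignment a1 = 4, a2 = 4, a3 = 4, a4 = 4, a5 = 5, a6 = 4 works:
  constraint 3 holds since a6 - a2 = 0.
  constraint 8 holds since a5 + a1 = 9.
The rest check out directly.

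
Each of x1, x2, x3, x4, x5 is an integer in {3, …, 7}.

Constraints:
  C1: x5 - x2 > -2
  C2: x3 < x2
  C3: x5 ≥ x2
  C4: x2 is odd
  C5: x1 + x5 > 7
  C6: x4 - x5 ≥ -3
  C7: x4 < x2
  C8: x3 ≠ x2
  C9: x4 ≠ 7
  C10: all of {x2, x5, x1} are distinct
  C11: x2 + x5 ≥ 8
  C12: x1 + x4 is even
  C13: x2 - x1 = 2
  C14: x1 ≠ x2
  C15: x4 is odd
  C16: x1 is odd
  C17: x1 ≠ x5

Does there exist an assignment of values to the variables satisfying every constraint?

Satisfiable

Take x1 = 3, x2 = 5, x3 = 4, x4 = 3, x5 = 6. Then constraint 1: x5 - x2 = 1; constraint 5: x1 + x5 = 9; constraint 6: x4 - x5 = -3, and every other listed constraint is also met.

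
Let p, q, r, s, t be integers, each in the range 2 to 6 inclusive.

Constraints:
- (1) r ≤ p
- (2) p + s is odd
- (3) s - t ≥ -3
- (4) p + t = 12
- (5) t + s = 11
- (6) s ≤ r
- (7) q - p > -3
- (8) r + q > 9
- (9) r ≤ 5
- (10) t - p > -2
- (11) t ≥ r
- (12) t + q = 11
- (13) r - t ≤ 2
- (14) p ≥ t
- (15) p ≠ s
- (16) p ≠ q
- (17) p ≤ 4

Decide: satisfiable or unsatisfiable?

From constraints 14 and 17: t ≤ p ≤ 4. From constraints 6 and 9: s ≤ r ≤ 5. Hence t + s ≤ 9. But constraint 5 requires t + s = 11, and 11 > 9. Contradiction.

Unsatisfiable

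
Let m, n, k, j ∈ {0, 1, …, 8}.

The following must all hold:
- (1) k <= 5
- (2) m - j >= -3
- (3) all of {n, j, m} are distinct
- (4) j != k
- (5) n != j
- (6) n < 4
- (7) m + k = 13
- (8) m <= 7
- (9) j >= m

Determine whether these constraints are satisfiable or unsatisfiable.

Unsatisfiable

From constraint 8: m ≤ 7. From constraint 1: k ≤ 5. Hence m + k ≤ 12. But constraint 7 requires m + k = 13, and 13 > 12. Contradiction.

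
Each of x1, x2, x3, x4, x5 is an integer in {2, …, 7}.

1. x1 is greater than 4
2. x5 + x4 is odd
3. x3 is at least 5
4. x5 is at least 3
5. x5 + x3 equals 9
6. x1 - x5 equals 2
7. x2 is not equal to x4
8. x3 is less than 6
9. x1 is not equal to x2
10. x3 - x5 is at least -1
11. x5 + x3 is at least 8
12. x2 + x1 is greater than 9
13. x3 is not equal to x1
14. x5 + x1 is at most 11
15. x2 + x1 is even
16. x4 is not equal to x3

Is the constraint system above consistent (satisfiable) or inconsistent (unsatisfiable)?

Take x1 = 6, x2 = 4, x3 = 5, x4 = 3, x5 = 4. Then constraint 5: x5 + x3 = 9; constraint 6: x1 - x5 = 2, and every other listed constraint is also met.

Satisfiable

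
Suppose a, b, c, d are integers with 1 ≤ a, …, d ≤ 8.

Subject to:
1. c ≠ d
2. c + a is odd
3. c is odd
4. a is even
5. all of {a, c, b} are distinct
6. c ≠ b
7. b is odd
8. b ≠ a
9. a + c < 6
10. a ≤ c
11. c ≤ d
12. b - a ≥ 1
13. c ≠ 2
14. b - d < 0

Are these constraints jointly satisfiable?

Satisfiable

One satisfying assignment is a = 2, b = 5, c = 3, d = 7.
For the less obvious constraints — constraint 9: a + c = 5; constraint 12: b - a = 3 — and the others hold by inspection.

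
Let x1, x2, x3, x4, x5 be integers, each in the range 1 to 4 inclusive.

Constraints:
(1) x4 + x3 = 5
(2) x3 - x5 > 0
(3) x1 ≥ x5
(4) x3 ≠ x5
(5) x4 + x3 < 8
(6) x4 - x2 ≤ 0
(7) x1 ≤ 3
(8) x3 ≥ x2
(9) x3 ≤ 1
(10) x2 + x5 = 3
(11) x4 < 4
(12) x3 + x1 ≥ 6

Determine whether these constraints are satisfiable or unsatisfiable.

Unsatisfiable

From constraint 9: x3 ≤ 1. From constraint 7: x1 ≤ 3. Hence x3 + x1 ≤ 4. But constraint 12 requires x3 + x1 ≥ 6, and 6 > 4. Contradiction.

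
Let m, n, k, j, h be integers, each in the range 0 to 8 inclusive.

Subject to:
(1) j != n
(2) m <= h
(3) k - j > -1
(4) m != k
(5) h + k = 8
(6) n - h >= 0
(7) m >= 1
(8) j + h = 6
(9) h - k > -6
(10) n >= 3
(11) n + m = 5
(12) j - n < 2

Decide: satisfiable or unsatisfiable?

Satisfiable

The assignment m = 2, n = 3, k = 6, j = 4, h = 2 works:
  constraint 3 holds since k - j = 2.
  constraint 5 holds since h + k = 8.
  constraint 6 holds since n - h = 1.
The rest check out directly.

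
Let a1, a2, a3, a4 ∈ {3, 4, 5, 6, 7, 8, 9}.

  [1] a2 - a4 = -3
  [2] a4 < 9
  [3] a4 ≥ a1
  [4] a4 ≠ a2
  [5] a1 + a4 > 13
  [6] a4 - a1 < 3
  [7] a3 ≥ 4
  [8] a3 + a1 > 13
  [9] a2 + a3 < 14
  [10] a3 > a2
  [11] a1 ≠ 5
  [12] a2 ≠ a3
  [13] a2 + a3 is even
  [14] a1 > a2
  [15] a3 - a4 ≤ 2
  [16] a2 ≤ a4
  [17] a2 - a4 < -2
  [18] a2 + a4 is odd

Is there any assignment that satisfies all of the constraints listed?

Take a1 = 8, a2 = 5, a3 = 7, a4 = 8. Then constraint 1: a2 - a4 = -3; constraint 5: a1 + a4 = 16; constraint 6: a4 - a1 = 0, and every other listed constraint is also met.

Satisfiable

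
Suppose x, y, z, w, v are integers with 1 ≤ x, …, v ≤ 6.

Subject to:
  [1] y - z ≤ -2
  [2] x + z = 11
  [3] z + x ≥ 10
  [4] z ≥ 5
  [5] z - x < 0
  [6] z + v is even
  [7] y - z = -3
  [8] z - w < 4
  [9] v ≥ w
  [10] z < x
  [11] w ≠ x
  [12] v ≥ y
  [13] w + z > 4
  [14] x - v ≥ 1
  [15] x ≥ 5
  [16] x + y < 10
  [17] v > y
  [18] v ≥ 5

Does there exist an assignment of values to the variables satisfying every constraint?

Satisfiable

One satisfying assignment is x = 6, y = 2, z = 5, w = 2, v = 5.
For the less obvious constraints — constraint 1: y - z = -3; constraint 2: x + z = 11 — and the others hold by inspection.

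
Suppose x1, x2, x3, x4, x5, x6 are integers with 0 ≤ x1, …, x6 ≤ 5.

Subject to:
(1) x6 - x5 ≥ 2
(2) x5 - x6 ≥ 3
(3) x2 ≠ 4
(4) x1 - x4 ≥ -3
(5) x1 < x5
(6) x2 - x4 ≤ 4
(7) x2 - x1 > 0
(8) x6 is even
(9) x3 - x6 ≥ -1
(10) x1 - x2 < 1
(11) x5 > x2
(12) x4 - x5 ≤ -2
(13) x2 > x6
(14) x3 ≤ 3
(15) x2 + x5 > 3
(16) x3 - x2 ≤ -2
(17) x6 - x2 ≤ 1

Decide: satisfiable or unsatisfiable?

Constraints 1, 6, 9, 12, and 16 give x6 − x5 ≥ 2, x5 − x4 ≥ 2, x4 − x2 ≥ -4, x2 − x3 ≥ 2, x3 − x6 ≥ -1.
Adding all 5 inequalities: the left sides telescope to 0, and the right sides sum to 2 + 2 + (-4) + 2 + (-1) = 1. So 0 ≥ 1, which is false.

Unsatisfiable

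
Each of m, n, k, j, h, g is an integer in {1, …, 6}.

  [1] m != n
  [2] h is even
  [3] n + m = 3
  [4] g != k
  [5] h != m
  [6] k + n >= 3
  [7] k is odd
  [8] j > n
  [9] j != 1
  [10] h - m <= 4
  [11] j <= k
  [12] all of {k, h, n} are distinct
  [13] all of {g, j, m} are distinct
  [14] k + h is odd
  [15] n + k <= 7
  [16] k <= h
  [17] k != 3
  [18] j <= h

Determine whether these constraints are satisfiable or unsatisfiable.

Satisfiable

One satisfying assignment is m = 2, n = 1, k = 5, j = 5, h = 6, g = 4.
For the less obvious constraints — constraint 3: n + m = 3; constraint 6: k + n = 6; constraint 10: h - m = 4 — and the others hold by inspection.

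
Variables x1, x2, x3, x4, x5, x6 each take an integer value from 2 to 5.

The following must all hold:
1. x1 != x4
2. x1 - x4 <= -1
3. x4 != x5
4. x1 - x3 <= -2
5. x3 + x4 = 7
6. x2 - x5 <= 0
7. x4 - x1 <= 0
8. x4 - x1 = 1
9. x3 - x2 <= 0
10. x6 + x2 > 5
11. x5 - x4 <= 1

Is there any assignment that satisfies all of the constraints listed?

Constraints 4, 6, 7, 9, and 11 give x5 − x2 ≥ 0, x2 − x3 ≥ 0, x3 − x1 ≥ 2, x1 − x4 ≥ 0, x4 − x5 ≥ -1.
Adding all 5 inequalities: the left sides telescope to 0, and the right sides sum to 0 + 0 + 2 + 0 + (-1) = 1. So 0 ≥ 1, which is false.

Unsatisfiable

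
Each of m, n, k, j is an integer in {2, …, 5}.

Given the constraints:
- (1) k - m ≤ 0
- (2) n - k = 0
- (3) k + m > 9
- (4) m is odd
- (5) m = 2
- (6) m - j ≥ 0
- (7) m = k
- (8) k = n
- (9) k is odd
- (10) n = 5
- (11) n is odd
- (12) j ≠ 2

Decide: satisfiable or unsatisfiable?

Constraint 5 fixes m = 2 and constraint 10 fixes n = 5. Constraints 7 and 8 give m = k = n, so m = n. But 2 ≠ 5 — contradiction.

Unsatisfiable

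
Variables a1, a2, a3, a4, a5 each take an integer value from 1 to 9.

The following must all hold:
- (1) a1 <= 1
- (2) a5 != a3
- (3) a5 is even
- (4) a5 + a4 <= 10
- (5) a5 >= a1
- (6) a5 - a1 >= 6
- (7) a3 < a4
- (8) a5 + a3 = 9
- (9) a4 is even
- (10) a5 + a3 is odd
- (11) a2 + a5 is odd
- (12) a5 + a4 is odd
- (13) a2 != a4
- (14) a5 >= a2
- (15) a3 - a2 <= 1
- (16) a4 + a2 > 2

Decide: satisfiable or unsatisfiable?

Constraint 3 makes a5 even and constraint 9 makes a4 even, so a5 + a4 must be even. Constraint 12 says a5 + a4 is odd — contradiction.

Unsatisfiable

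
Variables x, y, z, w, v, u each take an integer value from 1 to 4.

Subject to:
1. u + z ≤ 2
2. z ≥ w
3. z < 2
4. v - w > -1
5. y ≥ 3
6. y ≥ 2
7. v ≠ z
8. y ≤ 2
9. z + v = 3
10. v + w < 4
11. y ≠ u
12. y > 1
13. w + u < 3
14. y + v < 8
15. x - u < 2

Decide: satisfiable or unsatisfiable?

From constraint 5: y ≥ 3. From constraint 8: y ≤ 2. But 2 < 3, so no value of y works.

Unsatisfiable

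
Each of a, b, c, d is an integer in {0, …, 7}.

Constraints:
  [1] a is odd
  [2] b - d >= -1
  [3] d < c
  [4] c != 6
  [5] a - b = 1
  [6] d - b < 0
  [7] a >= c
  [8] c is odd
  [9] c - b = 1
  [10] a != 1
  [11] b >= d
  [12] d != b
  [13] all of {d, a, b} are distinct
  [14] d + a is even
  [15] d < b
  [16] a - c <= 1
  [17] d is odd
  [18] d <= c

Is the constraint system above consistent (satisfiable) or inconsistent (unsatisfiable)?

Satisfiable

Take a = 7, b = 6, c = 7, d = 5. Then constraint 2: b - d = 1; constraint 5: a - b = 1; constraint 6: d - b = -1, and every other listed constraint is also met.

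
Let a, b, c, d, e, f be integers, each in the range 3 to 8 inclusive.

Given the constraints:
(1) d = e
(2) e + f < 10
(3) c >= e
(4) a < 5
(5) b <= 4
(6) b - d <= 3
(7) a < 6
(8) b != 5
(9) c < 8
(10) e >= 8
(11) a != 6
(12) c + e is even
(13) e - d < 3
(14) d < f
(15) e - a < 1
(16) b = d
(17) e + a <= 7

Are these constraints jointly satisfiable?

From constraints 3 and 10: c ≥ e and e ≥ 8, so c ≥ 8. From constraint 9: c ≤ 7. But 7 < 8, so no value of c works.

Unsatisfiable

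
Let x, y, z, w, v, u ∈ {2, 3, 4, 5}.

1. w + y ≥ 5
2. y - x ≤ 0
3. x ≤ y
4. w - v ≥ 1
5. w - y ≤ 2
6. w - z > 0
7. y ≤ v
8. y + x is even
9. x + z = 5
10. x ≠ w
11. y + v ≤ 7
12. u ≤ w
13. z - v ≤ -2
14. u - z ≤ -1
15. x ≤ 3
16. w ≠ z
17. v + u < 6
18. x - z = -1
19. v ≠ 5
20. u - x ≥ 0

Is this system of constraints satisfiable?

Constraints 2, 4, 5, 13, 14, and 20 give u − x ≥ 0, x − y ≥ 0, y − w ≥ -2, w − v ≥ 1, v − z ≥ 2, z − u ≥ 1.
Adding all 6 inequalities: the left sides telescope to 0, and the right sides sum to 0 + 0 + (-2) + 1 + 2 + 1 = 2. So 0 ≥ 2, which is false.

Unsatisfiable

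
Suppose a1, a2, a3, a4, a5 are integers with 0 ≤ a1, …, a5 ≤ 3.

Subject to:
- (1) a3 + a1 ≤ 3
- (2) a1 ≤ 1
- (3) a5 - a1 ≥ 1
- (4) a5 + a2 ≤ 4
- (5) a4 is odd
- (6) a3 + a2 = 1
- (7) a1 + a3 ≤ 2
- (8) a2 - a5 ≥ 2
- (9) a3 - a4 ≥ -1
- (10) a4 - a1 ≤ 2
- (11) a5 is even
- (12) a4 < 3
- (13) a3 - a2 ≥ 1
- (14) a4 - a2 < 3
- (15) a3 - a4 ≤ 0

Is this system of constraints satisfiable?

Constraints 3, 8, 10, 13, and 15 give a2 − a5 ≥ 2, a5 − a1 ≥ 1, a1 − a4 ≥ -2, a4 − a3 ≥ 0, a3 − a2 ≥ 1.
Adding all 5 inequalities: the left sides telescope to 0, and the right sides sum to 2 + 1 + (-2) + 0 + 1 = 2. So 0 ≥ 2, which is false.

Unsatisfiable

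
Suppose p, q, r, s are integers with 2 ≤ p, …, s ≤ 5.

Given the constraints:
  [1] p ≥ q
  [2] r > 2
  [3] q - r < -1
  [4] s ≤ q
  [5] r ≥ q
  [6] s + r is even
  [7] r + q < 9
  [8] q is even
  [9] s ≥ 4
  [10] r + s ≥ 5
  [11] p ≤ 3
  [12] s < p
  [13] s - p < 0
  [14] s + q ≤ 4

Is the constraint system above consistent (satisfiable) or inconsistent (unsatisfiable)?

Unsatisfiable

From constraints 4 and 9: q ≥ s and s ≥ 4, so q ≥ 4. From constraints 1 and 11: q ≤ p and p ≤ 3, so q ≤ 3. But 3 < 4, so no value of q works.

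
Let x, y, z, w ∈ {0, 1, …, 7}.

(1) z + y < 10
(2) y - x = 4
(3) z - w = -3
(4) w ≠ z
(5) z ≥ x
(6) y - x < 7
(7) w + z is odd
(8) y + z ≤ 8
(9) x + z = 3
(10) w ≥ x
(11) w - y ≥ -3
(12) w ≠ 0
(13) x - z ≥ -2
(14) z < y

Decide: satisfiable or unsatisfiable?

Satisfiable

One satisfying assignment is x = 1, y = 5, z = 2, w = 5.
For the less obvious constraints — constraint 1: z + y = 7; constraint 2: y - x = 4; constraint 3: z - w = -3 — and the others hold by inspection.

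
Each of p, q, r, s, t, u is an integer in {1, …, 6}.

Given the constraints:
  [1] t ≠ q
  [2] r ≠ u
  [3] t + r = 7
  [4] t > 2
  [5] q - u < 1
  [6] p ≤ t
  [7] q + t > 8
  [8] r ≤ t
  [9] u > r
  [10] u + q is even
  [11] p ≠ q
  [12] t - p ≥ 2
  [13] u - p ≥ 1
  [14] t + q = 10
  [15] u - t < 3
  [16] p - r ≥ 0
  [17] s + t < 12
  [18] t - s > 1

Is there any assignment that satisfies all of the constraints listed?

Satisfiable

One satisfying assignment is p = 2, q = 4, r = 1, s = 4, t = 6, u = 6.
For the less obvious constraints — constraint 3: t + r = 7; constraint 5: q - u = -2 — and the others hold by inspection.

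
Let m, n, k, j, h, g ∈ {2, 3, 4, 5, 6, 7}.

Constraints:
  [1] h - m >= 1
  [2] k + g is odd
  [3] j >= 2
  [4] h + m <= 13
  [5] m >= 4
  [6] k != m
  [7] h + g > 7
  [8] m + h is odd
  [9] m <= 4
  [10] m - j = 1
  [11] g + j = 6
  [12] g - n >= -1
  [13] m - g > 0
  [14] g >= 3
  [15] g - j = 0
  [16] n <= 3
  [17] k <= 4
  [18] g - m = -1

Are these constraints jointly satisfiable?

Satisfiable

Try m = 4, n = 2, k = 2, j = 3, h = 7, g = 3.
Check constraint 1: h - m = 3; constraint 4: h + m = 11; constraint 7: h + g = 10. The remaining constraints are straightforward to verify.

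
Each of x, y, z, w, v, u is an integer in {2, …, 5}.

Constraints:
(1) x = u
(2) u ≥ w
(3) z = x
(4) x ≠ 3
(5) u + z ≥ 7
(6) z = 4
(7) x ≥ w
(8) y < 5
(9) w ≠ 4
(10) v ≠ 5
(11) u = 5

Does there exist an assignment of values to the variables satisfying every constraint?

Constraint 6 fixes z = 4 and constraint 11 fixes u = 5. Constraints 1 and 3 give z = x = u, so z = u. But 4 ≠ 5 — contradiction.

Unsatisfiable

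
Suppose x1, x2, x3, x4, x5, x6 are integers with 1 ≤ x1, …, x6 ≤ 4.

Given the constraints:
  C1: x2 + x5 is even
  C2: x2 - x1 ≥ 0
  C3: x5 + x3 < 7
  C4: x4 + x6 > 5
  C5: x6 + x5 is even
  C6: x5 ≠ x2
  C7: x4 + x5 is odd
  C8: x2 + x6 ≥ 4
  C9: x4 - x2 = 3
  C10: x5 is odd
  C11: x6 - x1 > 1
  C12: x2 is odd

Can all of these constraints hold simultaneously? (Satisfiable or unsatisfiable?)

Satisfiable

The assignment x1 = 1, x2 = 1, x3 = 2, x4 = 4, x5 = 3, x6 = 3 works:
  constraint 2 holds since x2 - x1 = 0.
  constraint 3 holds since x5 + x3 = 5.
  constraint 4 holds since x4 + x6 = 7.
The rest check out directly.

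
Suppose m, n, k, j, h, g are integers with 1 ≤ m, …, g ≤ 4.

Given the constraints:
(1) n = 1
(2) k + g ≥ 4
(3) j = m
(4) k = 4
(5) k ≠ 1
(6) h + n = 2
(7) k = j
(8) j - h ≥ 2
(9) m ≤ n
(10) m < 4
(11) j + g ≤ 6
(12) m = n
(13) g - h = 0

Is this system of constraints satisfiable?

Unsatisfiable

Constraint 4 fixes k = 4 and constraint 1 fixes n = 1. Constraints 3, 7, and 12 give k = j = m = n, so k = n. But 4 ≠ 1 — contradiction.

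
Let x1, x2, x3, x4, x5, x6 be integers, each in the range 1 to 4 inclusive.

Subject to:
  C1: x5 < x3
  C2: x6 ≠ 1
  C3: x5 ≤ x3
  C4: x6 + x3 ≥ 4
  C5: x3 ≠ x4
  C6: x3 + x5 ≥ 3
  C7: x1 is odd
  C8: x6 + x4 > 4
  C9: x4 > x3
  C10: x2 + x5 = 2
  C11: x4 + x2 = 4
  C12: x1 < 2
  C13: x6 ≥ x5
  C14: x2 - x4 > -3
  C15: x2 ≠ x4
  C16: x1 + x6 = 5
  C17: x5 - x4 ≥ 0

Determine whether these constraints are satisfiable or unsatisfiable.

Unsatisfiable

Constraints 1, 9, and 17 give x4 ≤ x5, x5 < x3, x3 < x4. Chaining: x4 ≤ x5 < x3 < x4, which forces x4 < x4 — impossible.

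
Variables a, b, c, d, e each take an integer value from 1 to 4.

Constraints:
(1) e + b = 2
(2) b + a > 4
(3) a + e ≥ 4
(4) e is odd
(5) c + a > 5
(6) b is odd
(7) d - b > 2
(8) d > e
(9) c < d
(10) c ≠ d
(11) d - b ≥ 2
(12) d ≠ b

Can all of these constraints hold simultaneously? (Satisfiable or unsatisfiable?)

Take a = 4, b = 1, c = 2, d = 4, e = 1. Then constraint 1: e + b = 2; constraint 2: b + a = 5; constraint 3: a + e = 5, and every other listed constraint is also met.

Satisfiable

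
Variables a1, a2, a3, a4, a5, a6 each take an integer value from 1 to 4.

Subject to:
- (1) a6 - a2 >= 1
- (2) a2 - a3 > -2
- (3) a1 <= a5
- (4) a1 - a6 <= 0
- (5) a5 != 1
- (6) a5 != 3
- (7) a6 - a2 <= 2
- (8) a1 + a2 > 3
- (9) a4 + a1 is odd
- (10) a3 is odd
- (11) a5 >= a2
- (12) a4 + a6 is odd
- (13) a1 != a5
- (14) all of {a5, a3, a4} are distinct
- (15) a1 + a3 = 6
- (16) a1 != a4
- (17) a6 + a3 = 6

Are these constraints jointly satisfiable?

The assignment a1 = 3, a2 = 2, a3 = 3, a4 = 2, a5 = 4, a6 = 3 works:
  constraint 1 holds since a6 - a2 = 1.
  constraint 2 holds since a2 - a3 = -1.
The rest check out directly.

Satisfiable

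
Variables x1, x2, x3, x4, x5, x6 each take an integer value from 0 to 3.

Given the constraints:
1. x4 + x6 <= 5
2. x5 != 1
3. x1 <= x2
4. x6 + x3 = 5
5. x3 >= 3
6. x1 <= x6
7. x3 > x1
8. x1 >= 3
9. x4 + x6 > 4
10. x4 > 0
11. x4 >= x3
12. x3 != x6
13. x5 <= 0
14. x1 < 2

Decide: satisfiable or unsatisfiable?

Unsatisfiable

From constraints 5 and 11: x4 ≥ x3 ≥ 3. From constraints 6 and 8: x6 ≥ x1 ≥ 3. Hence x4 + x6 ≥ 6. But constraint 1 requires x4 + x6 ≤ 5, and 5 < 6. Contradiction.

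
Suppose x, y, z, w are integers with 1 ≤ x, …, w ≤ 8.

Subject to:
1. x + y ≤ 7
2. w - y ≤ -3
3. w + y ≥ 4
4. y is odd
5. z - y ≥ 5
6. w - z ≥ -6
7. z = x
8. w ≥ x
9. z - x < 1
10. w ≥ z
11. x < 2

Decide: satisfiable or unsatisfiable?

Constraints 2, 5, and 6 give w − z ≥ -6, z − y ≥ 5, y − w ≥ 3.
Adding all 3 inequalities: the left sides telescope to 0, and the right sides sum to (-6) + 5 + 3 = 2. So 0 ≥ 2, which is false.

Unsatisfiable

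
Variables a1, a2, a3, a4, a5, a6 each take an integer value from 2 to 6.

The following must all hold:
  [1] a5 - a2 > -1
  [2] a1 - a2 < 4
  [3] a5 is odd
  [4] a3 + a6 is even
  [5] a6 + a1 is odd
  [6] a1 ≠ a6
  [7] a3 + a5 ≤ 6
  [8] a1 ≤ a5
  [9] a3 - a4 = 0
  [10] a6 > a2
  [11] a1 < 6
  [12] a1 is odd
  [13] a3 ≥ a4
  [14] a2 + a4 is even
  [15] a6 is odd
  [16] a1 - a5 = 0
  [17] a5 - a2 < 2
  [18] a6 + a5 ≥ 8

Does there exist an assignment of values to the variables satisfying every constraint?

Unsatisfiable

Constraint 15 makes a6 odd and constraint 12 makes a1 odd, so a6 + a1 must be even. Constraint 5 says a6 + a1 is odd — contradiction.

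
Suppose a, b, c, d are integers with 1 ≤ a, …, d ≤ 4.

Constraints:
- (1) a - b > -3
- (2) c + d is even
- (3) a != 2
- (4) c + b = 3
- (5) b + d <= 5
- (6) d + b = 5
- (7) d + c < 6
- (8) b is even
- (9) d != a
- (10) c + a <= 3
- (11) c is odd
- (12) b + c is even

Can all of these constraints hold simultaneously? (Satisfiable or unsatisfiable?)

Constraint 8 makes b even and constraint 11 makes c odd, so b + c must be odd. Constraint 12 says b + c is even — contradiction.

Unsatisfiable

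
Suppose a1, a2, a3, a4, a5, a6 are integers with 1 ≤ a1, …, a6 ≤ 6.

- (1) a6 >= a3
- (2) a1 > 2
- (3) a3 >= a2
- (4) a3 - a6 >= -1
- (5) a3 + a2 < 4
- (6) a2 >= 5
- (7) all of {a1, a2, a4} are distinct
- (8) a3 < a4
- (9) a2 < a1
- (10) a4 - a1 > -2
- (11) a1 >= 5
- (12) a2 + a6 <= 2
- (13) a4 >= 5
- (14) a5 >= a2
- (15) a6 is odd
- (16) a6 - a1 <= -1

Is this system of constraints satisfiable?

Constraints 6, 11, and 13 confine each of a1, a2, a4 to the 2 values {5, 6} (the domain already gives each ≤ 6).
Constraint 7 requires all 3 of them to be distinct, but only 2 values are available — impossible by the pigeonhole principle.

Unsatisfiable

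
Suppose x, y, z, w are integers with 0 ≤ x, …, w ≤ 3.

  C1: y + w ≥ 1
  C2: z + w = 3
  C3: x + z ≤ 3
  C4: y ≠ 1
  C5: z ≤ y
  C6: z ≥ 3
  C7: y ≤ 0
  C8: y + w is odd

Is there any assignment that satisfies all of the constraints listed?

From constraint 6: z ≥ 3. From constraints 5 and 7: z ≤ y and y ≤ 0, so z ≤ 0. But 0 < 3, so no value of z works.

Unsatisfiable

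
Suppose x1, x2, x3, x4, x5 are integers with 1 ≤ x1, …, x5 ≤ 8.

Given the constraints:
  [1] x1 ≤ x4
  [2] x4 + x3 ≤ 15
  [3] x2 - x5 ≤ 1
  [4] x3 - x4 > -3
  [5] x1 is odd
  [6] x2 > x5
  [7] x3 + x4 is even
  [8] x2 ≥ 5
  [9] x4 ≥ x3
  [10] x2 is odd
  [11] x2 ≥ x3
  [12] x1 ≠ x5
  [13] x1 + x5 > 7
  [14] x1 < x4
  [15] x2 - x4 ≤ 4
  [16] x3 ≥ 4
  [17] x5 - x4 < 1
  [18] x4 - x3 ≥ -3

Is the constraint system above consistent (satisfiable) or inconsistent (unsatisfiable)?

Satisfiable

Try x1 = 3, x2 = 7, x3 = 6, x4 = 6, x5 = 6.
Check constraint 2: x4 + x3 = 12; constraint 3: x2 - x5 = 1. The remaining constraints are straightforward to verify.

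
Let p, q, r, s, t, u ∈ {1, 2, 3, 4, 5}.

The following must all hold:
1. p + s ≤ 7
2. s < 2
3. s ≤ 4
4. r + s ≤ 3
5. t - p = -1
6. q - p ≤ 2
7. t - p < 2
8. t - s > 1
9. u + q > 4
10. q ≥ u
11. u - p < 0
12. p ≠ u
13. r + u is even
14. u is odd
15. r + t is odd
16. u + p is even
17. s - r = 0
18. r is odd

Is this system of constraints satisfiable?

Satisfiable

Take p = 5, q = 4, r = 1, s = 1, t = 4, u = 3. Then constraint 1: p + s = 6; constraint 4: r + s = 2, and every other listed constraint is also met.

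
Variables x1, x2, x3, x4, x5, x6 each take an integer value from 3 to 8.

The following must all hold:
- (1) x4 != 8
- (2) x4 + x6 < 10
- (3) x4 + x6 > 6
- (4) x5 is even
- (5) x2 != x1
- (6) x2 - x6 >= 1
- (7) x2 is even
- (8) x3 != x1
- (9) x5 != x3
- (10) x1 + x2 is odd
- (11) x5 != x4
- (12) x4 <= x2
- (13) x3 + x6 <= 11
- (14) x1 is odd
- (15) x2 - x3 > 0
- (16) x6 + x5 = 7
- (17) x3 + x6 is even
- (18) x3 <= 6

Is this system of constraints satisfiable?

Satisfiable

Take x1 = 3, x2 = 6, x3 = 5, x4 = 6, x5 = 4, x6 = 3. Then constraint 2: x4 + x6 = 9; constraint 3: x4 + x6 = 9, and every other listed constraint is also met.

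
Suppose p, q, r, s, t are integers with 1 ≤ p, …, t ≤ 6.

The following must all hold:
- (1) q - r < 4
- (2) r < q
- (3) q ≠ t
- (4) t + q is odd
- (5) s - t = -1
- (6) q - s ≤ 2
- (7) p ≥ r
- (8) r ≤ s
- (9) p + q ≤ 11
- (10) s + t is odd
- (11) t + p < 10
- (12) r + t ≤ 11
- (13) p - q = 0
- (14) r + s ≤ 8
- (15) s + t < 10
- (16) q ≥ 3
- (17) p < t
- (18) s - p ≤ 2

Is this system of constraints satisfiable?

Try p = 4, q = 4, r = 3, s = 4, t = 5.
Check constraint 1: q - r = 1; constraint 5: s - t = -1. The remaining constraints are straightforward to verify.

Satisfiable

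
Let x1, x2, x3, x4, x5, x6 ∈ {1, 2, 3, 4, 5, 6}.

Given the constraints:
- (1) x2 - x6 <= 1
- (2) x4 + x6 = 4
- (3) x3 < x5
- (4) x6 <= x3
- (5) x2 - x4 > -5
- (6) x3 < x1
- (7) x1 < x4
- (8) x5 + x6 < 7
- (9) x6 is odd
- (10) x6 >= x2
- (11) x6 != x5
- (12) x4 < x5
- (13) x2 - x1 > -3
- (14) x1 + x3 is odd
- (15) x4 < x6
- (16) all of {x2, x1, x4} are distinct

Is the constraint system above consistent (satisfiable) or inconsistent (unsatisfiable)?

Unsatisfiable

Constraints 4, 6, 7, and 15 give x3 < x1, x1 < x4, x4 < x6, x6 ≤ x3. Chaining: x3 < x1 < x4 < x6 ≤ x3, which forces x3 < x3 — impossible.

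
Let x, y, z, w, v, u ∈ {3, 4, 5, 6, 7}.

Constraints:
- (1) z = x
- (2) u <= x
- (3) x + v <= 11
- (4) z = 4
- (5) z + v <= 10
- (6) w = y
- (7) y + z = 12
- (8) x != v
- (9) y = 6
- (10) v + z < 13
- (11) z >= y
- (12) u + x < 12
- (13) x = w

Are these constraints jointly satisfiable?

Constraint 4 fixes z = 4 and constraint 9 fixes y = 6. Constraints 1, 6, and 13 give z = x = w = y, so z = y. But 4 ≠ 6 — contradiction.

Unsatisfiable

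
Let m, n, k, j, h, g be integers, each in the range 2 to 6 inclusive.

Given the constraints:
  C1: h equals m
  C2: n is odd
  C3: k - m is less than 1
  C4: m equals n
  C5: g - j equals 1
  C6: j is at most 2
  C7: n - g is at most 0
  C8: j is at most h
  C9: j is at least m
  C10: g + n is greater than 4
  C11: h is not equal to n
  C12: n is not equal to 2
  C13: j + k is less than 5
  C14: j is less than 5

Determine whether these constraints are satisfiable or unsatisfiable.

Unsatisfiable

From constraints 1 and 4, h = m = n, so h = n. But constraint 11 says h ≠ n. Contradiction.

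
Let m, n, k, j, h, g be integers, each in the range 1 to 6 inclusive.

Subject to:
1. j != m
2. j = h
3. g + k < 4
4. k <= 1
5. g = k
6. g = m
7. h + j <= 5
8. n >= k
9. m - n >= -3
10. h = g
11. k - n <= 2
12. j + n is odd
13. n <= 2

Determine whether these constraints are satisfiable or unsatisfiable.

Unsatisfiable

From constraints 2, 6, and 10, j = h = g = m, so j = m. But constraint 1 says j ≠ m. Contradiction.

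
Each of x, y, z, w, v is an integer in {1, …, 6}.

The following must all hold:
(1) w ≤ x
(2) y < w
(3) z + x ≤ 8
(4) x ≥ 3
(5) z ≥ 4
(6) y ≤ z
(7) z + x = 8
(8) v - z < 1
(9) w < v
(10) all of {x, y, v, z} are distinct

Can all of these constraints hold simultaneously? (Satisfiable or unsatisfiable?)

One satisfying assignment is x = 3, y = 1, z = 5, w = 3, v = 4.
For the less obvious constraints — constraint 3: z + x = 8; constraint 7: z + x = 8; constraint 8: v - z = -1 — and the others hold by inspection.

Satisfiable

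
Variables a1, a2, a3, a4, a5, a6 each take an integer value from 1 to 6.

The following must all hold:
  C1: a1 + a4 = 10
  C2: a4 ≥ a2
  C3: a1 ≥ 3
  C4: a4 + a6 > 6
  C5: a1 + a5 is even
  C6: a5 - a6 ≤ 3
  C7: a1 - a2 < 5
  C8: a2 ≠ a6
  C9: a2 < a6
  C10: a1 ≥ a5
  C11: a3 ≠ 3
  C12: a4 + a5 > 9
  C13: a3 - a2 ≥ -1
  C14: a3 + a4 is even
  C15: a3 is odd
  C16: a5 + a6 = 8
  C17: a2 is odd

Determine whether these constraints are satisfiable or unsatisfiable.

Satisfiable

Try a1 = 5, a2 = 1, a3 = 1, a4 = 5, a5 = 5, a6 = 3.
Check constraint 1: a1 + a4 = 10; constraint 4: a4 + a6 = 8; constraint 6: a5 - a6 = 2. The remaining constraints are straightforward to verify.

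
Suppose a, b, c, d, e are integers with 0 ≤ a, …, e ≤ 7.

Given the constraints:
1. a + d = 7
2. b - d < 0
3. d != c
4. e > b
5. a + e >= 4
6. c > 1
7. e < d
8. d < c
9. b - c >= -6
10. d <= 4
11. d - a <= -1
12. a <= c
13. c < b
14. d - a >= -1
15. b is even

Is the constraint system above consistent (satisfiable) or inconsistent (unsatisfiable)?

Constraints 4, 7, 11, 12, and 13 give e < d, d < a, a ≤ c, c < b, b < e. Chaining: e < d < a ≤ c < b < e, which forces e < e — impossible.

Unsatisfiable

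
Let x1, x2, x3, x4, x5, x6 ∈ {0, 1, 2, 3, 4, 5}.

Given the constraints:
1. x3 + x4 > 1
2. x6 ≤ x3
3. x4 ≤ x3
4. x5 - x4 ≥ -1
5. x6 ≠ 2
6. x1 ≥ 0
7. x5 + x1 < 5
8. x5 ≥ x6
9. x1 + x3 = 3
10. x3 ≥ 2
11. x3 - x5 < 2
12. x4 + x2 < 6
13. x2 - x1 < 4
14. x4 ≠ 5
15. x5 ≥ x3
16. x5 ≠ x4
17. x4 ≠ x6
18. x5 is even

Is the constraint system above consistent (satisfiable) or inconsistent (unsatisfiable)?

Setting (x1, x2, x3, x4, x5, x6) = (1, 4, 2, 1, 2, 0) satisfies everything: constraint 1: x3 + x4 = 3; constraint 4: x5 - x4 = 1; constraint 7: x5 + x1 = 3, and the others follow.

Satisfiable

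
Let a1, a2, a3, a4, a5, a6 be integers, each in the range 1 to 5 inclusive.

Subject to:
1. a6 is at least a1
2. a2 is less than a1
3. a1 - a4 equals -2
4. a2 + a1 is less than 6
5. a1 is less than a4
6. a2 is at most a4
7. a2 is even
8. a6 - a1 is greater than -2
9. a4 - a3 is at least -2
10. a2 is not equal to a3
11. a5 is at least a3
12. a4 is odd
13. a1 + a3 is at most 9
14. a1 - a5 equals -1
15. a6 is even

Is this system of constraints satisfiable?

The assignment a1 = 3, a2 = 2, a3 = 4, a4 = 5, a5 = 4, a6 = 4 works:
  constraint 3 holds since a1 - a4 = -2.
  constraint 4 holds since a2 + a1 = 5.
  constraint 8 holds since a6 - a1 = 1.
The rest check out directly.

Satisfiable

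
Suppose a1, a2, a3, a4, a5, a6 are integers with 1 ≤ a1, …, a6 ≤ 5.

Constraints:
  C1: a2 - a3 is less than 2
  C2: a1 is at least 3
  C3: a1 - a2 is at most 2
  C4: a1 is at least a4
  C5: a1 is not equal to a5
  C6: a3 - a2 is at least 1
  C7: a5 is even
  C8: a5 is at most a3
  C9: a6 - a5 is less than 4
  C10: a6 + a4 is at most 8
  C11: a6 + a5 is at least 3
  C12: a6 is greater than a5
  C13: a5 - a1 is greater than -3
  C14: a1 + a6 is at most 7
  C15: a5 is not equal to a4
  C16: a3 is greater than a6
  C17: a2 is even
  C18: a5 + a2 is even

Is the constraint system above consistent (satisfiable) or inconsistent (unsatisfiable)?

Setting (a1, a2, a3, a4, a5, a6) = (3, 4, 5, 1, 2, 4) satisfies everything: constraint 1: a2 - a3 = -1; constraint 3: a1 - a2 = -1, and the others follow.

Satisfiable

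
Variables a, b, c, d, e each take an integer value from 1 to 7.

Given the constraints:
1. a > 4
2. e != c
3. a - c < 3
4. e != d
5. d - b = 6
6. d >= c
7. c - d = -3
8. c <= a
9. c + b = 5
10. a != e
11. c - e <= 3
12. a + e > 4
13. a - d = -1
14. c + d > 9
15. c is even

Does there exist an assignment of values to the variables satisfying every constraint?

One satisfying assignment is a = 6, b = 1, c = 4, d = 7, e = 1.
For the less obvious constraints — constraint 3: a - c = 2; constraint 5: d - b = 6; constraint 7: c - d = -3 — and the others hold by inspection.

Satisfiable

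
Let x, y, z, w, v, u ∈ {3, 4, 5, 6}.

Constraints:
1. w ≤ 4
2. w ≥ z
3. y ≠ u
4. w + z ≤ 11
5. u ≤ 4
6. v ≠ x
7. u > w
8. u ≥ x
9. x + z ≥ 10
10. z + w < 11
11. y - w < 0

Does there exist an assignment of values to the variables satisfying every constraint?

From constraints 5 and 8: x ≤ u ≤ 4. From constraints 1 and 2: z ≤ w ≤ 4. Hence x + z ≤ 8. But constraint 9 requires x + z ≥ 10, and 10 > 8. Contradiction.

Unsatisfiable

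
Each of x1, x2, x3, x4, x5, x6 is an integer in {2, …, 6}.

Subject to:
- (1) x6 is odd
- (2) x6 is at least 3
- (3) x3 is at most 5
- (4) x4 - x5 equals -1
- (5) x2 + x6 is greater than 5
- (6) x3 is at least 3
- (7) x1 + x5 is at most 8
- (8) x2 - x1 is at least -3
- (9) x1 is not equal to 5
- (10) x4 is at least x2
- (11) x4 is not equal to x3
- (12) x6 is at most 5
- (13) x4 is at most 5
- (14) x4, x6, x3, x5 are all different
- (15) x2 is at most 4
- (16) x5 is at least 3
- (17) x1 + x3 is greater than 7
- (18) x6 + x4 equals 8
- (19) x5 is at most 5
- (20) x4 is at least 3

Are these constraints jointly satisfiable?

Unsatisfiable

Constraints 2, 3, 6, 12, 13, 16, 19, and 20 confine each of x4, x6, x3, x5 to the 3 values {3, …, 5}.
Constraint 14 requires all 4 of them to be distinct, but only 3 values are available — impossible by the pigeonhole principle.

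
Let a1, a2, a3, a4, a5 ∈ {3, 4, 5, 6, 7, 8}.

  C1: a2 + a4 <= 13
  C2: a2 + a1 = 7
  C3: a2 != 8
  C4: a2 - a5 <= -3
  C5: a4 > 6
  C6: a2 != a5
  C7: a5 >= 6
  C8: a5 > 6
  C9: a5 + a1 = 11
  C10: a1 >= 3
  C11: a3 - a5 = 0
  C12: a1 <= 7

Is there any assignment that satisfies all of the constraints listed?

Setting (a1, a2, a3, a4, a5) = (4, 3, 7, 8, 7) satisfies everything: constraint 1: a2 + a4 = 11; constraint 2: a2 + a1 = 7; constraint 4: a2 - a5 = -4, and the others follow.

Satisfiable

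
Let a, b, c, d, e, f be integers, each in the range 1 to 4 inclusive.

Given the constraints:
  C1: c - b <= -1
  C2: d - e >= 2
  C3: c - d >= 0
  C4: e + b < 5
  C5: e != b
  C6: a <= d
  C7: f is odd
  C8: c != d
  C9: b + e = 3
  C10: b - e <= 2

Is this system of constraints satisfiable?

Constraints 1, 2, 3, and 10 give c − d ≥ 0, d − e ≥ 2, e − b ≥ -2, b − c ≥ 1.
Adding all 4 inequalities: the left sides telescope to 0, and the right sides sum to 0 + 2 + (-2) + 1 = 1. So 0 ≥ 1, which is false.

Unsatisfiable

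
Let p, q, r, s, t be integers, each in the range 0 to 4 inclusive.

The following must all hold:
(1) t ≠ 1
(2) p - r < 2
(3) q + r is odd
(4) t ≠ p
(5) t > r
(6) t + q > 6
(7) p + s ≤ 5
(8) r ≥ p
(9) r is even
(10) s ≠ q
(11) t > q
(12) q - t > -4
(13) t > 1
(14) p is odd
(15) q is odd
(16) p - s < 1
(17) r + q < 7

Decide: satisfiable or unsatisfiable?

Take p = 1, q = 3, r = 2, s = 2, t = 4. Then constraint 2: p - r = -1; constraint 6: t + q = 7; constraint 7: p + s = 3, and every other listed constraint is also met.

Satisfiable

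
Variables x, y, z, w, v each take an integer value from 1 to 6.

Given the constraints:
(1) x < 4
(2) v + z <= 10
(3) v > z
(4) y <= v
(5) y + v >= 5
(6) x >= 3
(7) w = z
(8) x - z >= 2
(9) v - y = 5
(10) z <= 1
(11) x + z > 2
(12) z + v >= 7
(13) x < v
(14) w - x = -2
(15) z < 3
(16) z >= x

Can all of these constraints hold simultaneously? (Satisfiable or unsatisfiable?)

From constraints 6 and 16: z ≥ x and x ≥ 3, so z ≥ 3. From constraint 15: z ≤ 2. But 2 < 3, so no value of z works.

Unsatisfiable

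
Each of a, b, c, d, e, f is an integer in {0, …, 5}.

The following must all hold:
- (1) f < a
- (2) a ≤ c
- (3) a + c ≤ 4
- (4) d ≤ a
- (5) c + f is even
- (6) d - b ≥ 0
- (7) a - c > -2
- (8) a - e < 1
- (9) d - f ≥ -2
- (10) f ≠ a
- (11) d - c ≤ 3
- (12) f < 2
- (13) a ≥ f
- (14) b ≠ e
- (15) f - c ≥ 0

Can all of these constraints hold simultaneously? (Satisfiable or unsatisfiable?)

Unsatisfiable

Constraints 1, 2, and 15 give c ≤ f, f < a, a ≤ c. Chaining: c ≤ f < a ≤ c, which forces c < c — impossible.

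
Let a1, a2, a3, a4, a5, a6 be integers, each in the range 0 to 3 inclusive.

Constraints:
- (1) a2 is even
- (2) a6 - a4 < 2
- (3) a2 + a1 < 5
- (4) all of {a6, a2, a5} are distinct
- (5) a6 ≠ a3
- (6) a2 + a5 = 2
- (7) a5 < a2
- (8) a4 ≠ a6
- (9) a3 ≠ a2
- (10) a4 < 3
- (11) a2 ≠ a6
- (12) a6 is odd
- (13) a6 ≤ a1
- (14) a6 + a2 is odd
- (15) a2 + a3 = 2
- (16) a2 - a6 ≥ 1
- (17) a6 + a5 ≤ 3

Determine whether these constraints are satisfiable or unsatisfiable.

Setting (a1, a2, a3, a4, a5, a6) = (1, 2, 0, 2, 0, 1) satisfies everything: constraint 2: a6 - a4 = -1; constraint 3: a2 + a1 = 3, and the others follow.

Satisfiable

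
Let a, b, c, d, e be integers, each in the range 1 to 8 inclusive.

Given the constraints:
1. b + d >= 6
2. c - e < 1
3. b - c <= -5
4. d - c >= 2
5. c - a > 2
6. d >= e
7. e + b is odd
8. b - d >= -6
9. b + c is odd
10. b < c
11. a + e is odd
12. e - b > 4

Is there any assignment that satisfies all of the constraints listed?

Unsatisfiable

Constraints 3, 4, and 8 give c − b ≥ 5, b − d ≥ -6, d − c ≥ 2.
Adding all 3 inequalities: the left sides telescope to 0, and the right sides sum to 5 + (-6) + 2 = 1. So 0 ≥ 1, which is false.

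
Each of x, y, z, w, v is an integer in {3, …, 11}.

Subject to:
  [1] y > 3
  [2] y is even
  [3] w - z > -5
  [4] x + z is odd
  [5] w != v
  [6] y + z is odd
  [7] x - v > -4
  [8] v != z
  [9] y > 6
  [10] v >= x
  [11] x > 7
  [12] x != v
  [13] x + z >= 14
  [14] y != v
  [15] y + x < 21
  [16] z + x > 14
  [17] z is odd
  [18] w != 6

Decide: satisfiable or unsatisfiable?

Satisfiable

Try x = 8, y = 10, z = 7, w = 5, v = 11.
Check constraint 3: w - z = -2; constraint 7: x - v = -3. The remaining constraints are straightforward to verify.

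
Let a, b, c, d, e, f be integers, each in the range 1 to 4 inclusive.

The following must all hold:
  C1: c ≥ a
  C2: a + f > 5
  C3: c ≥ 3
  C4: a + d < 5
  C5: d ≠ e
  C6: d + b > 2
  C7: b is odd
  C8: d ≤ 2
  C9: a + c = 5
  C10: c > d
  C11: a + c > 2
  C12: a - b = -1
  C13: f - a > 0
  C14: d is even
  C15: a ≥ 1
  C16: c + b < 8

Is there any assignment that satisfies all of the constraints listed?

Take a = 2, b = 3, c = 3, d = 2, e = 3, f = 4. Then constraint 2: a + f = 6; constraint 4: a + d = 4; constraint 6: d + b = 5, and every other listed constraint is also met.

Satisfiable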